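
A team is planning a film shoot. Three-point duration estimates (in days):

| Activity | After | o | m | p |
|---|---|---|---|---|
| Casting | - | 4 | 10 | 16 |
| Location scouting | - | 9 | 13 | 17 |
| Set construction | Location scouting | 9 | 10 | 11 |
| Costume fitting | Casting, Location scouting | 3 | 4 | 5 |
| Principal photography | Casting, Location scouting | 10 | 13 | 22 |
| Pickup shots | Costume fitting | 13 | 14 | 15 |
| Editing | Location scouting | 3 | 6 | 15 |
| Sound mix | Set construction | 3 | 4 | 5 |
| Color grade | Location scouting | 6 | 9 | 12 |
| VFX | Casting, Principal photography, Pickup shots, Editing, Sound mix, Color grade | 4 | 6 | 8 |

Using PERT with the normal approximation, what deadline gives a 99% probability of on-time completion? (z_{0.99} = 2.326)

40.6 days

te_Casting = (4 + 4·10 + 16)/6 = 60/6 = 10; σ²_Casting = ((16−4)/6)² = 4.000
te_Location scouting = (9 + 4·13 + 17)/6 = 78/6 = 13; σ²_Location scouting = ((17−9)/6)² = 1.778
te_Set construction = (9 + 4·10 + 11)/6 = 60/6 = 10; σ²_Set construction = ((11−9)/6)² = 0.111
te_Costume fitting = (3 + 4·4 + 5)/6 = 24/6 = 4; σ²_Costume fitting = ((5−3)/6)² = 0.111
te_Principal photography = (10 + 4·13 + 22)/6 = 84/6 = 14; σ²_Principal photography = ((22−10)/6)² = 4.000
te_Pickup shots = (13 + 4·14 + 15)/6 = 84/6 = 14; σ²_Pickup shots = ((15−13)/6)² = 0.111
te_Editing = (3 + 4·6 + 15)/6 = 42/6 = 7; σ²_Editing = ((15−3)/6)² = 4.000
te_Sound mix = (3 + 4·4 + 5)/6 = 24/6 = 4; σ²_Sound mix = ((5−3)/6)² = 0.111
te_Color grade = (6 + 4·9 + 12)/6 = 54/6 = 9; σ²_Color grade = ((12−6)/6)² = 1.000
te_VFX = (4 + 4·6 + 8)/6 = 36/6 = 6; σ²_VFX = ((8−4)/6)² = 0.444

Forward pass:
ES_Casting = 0; EF_Casting = 10
ES_Location scouting = 0; EF_Location scouting = 13
ES_Set construction = 13; EF_Set construction = 13+10 = 23
ES_Costume fitting = max(EF_Casting=10, EF_Location scouting=13) = 13; EF_Costume fitting = 13+4 = 17
ES_Principal photography = max(EF_Casting=10, EF_Location scouting=13) = 13; EF_Principal photography = 13+14 = 27
ES_Pickup shots = 17; EF_Pickup shots = 17+14 = 31
ES_Editing = 13; EF_Editing = 13+7 = 20
ES_Sound mix = 23; EF_Sound mix = 23+4 = 27
ES_Color grade = 13; EF_Color grade = 13+9 = 22
ES_VFX = max(EF_Casting=10, EF_Principal photography=27, EF_Pickup shots=31, EF_Editing=20, EF_Sound mix=27, EF_Color grade=22) = 31; EF_VFX = 31+6 = 37
Expected project duration μ = 37 days. Critical path: Location scouting → Costume fitting → Pickup shots → VFX.

Variance along critical path = 1.778 + 0.111 + 0.111 + 0.444 = 2.444; σ = 1.563 days.
D = μ + z·σ = 37 + 2.326·1.563 = 40.6 days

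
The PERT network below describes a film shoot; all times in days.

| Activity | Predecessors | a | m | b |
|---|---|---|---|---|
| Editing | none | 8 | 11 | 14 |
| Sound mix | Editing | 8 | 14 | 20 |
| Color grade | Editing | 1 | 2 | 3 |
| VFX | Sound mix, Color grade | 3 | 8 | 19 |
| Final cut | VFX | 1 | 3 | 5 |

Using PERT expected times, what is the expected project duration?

37 days

te_Editing = (8 + 4·11 + 14)/6 = 66/6 = 11
te_Sound mix = (8 + 4·14 + 20)/6 = 84/6 = 14
te_Color grade = (1 + 4·2 + 3)/6 = 12/6 = 2
te_VFX = (3 + 4·8 + 19)/6 = 54/6 = 9
te_Final cut = (1 + 4·3 + 5)/6 = 18/6 = 3

Forward pass:
ES_Editing = 0; EF_Editing = 11
ES_Sound mix = 11; EF_Sound mix = 11+14 = 25
ES_Color grade = 11; EF_Color grade = 11+2 = 13
ES_VFX = max(EF_Sound mix=25, EF_Color grade=13) = 25; EF_VFX = 25+9 = 34
ES_Final cut = 34; EF_Final cut = 34+3 = 37
Expected project duration μ = 37 days. Critical path: Editing → Sound mix → VFX → Final cut.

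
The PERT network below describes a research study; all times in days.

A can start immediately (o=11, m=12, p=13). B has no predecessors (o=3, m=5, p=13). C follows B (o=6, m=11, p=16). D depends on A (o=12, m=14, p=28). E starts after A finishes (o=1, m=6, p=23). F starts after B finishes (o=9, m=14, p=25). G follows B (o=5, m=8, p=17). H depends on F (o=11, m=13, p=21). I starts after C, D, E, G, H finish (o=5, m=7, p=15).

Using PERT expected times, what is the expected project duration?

43 days

te_A = (11 + 4·12 + 13)/6 = 72/6 = 12
te_B = (3 + 4·5 + 13)/6 = 36/6 = 6
te_C = (6 + 4·11 + 16)/6 = 66/6 = 11
te_D = (12 + 4·14 + 28)/6 = 96/6 = 16
te_E = (1 + 4·6 + 23)/6 = 48/6 = 8
te_F = (9 + 4·14 + 25)/6 = 90/6 = 15
te_G = (5 + 4·8 + 17)/6 = 54/6 = 9
te_H = (11 + 4·13 + 21)/6 = 84/6 = 14
te_I = (5 + 4·7 + 15)/6 = 48/6 = 8

Forward pass:
ES_A = 0; EF_A = 12
ES_B = 0; EF_B = 6
ES_C = 6; EF_C = 6+11 = 17
ES_D = 12; EF_D = 12+16 = 28
ES_E = 12; EF_E = 12+8 = 20
ES_F = 6; EF_F = 6+15 = 21
ES_G = 6; EF_G = 6+9 = 15
ES_H = 21; EF_H = 21+14 = 35
ES_I = max(EF_C=17, EF_D=28, EF_E=20, EF_G=15, EF_H=35) = 35; EF_I = 35+8 = 43
Expected project duration μ = 43 days. Critical path: B → F → H → I.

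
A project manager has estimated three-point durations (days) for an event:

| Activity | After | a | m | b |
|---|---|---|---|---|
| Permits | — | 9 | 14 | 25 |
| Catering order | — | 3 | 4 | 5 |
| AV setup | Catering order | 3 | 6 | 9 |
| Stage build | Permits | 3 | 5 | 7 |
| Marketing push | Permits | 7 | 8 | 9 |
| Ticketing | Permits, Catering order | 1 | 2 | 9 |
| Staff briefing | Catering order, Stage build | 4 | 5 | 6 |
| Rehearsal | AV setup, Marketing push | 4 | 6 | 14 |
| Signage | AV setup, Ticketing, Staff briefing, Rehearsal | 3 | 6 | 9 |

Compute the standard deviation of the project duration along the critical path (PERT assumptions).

te_Permits = (9 + 4·14 + 25)/6 = 90/6 = 15; σ²_Permits = ((25−9)/6)² = 7.111
te_Catering order = (3 + 4·4 + 5)/6 = 24/6 = 4; σ²_Catering order = ((5−3)/6)² = 0.111
te_AV setup = (3 + 4·6 + 9)/6 = 36/6 = 6; σ²_AV setup = ((9−3)/6)² = 1.000
te_Stage build = (3 + 4·5 + 7)/6 = 30/6 = 5; σ²_Stage build = ((7−3)/6)² = 0.444
te_Marketing push = (7 + 4·8 + 9)/6 = 48/6 = 8; σ²_Marketing push = ((9−7)/6)² = 0.111
te_Ticketing = (1 + 4·2 + 9)/6 = 18/6 = 3; σ²_Ticketing = ((9−1)/6)² = 1.778
te_Staff briefing = (4 + 4·5 + 6)/6 = 30/6 = 5; σ²_Staff briefing = ((6−4)/6)² = 0.111
te_Rehearsal = (4 + 4·6 + 14)/6 = 42/6 = 7; σ²_Rehearsal = ((14−4)/6)² = 2.778
te_Signage = (3 + 4·6 + 9)/6 = 36/6 = 6; σ²_Signage = ((9−3)/6)² = 1.000

Forward pass:
ES_Permits = 0; EF_Permits = 15
ES_Catering order = 0; EF_Catering order = 4
ES_AV setup = 4; EF_AV setup = 4+6 = 10
ES_Stage build = 15; EF_Stage build = 15+5 = 20
ES_Marketing push = 15; EF_Marketing push = 15+8 = 23
ES_Ticketing = max(EF_Permits=15, EF_Catering order=4) = 15; EF_Ticketing = 15+3 = 18
ES_Staff briefing = max(EF_Catering order=4, EF_Stage build=20) = 20; EF_Staff briefing = 20+5 = 25
ES_Rehearsal = max(EF_AV setup=10, EF_Marketing push=23) = 23; EF_Rehearsal = 23+7 = 30
ES_Signage = max(EF_AV setup=10, EF_Ticketing=18, EF_Staff briefing=25, EF_Rehearsal=30) = 30; EF_Signage = 30+6 = 36
Expected project duration μ = 36 days. Critical path: Permits → Marketing push → Rehearsal → Signage.

Variance along critical path = 7.111 + 0.111 + 2.778 + 1.000 = 11.000
σ = √11.000 = 3.317 days

3.32 days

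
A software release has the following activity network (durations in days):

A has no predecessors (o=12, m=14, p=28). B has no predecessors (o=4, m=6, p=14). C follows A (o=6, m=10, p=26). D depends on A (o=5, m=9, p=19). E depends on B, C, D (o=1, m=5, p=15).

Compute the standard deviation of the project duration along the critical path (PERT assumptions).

4.86 days

te_A = (12 + 4·14 + 28)/6 = 96/6 = 16; σ²_A = ((28−12)/6)² = 7.111
te_B = (4 + 4·6 + 14)/6 = 42/6 = 7; σ²_B = ((14−4)/6)² = 2.778
te_C = (6 + 4·10 + 26)/6 = 72/6 = 12; σ²_C = ((26−6)/6)² = 11.111
te_D = (5 + 4·9 + 19)/6 = 60/6 = 10; σ²_D = ((19−5)/6)² = 5.444
te_E = (1 + 4·5 + 15)/6 = 36/6 = 6; σ²_E = ((15−1)/6)² = 5.444

Forward pass:
ES_A = 0; EF_A = 16
ES_B = 0; EF_B = 7
ES_C = 16; EF_C = 16+12 = 28
ES_D = 16; EF_D = 16+10 = 26
ES_E = max(EF_B=7, EF_C=28, EF_D=26) = 28; EF_E = 28+6 = 34
Expected project duration μ = 34 days. Critical path: A → C → E.

Variance along critical path = 7.111 + 11.111 + 5.444 = 23.667
σ = √23.667 = 4.865 days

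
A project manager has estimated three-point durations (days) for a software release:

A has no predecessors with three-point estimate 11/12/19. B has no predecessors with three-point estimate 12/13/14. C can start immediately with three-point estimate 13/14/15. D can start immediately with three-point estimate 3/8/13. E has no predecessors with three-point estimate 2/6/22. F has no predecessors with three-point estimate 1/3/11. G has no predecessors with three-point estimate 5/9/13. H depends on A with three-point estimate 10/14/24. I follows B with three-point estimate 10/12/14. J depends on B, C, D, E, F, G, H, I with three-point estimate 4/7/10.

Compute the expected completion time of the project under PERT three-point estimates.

te_A = (11 + 4·12 + 19)/6 = 78/6 = 13
te_B = (12 + 4·13 + 14)/6 = 78/6 = 13
te_C = (13 + 4·14 + 15)/6 = 84/6 = 14
te_D = (3 + 4·8 + 13)/6 = 48/6 = 8
te_E = (2 + 4·6 + 22)/6 = 48/6 = 8
te_F = (1 + 4·3 + 11)/6 = 24/6 = 4
te_G = (5 + 4·9 + 13)/6 = 54/6 = 9
te_H = (10 + 4·14 + 24)/6 = 90/6 = 15
te_I = (10 + 4·12 + 14)/6 = 72/6 = 12
te_J = (4 + 4·7 + 10)/6 = 42/6 = 7

Forward pass:
ES_A = 0; EF_A = 13
ES_B = 0; EF_B = 13
ES_C = 0; EF_C = 14
ES_D = 0; EF_D = 8
ES_E = 0; EF_E = 8
ES_F = 0; EF_F = 4
ES_G = 0; EF_G = 9
ES_H = 13; EF_H = 13+15 = 28
ES_I = 13; EF_I = 13+12 = 25
ES_J = max(EF_B=13, EF_C=14, EF_D=8, EF_E=8, EF_F=4, EF_G=9, EF_H=28, EF_I=25) = 28; EF_J = 28+7 = 35
Expected project duration μ = 35 days. Critical path: A → H → J.

35 days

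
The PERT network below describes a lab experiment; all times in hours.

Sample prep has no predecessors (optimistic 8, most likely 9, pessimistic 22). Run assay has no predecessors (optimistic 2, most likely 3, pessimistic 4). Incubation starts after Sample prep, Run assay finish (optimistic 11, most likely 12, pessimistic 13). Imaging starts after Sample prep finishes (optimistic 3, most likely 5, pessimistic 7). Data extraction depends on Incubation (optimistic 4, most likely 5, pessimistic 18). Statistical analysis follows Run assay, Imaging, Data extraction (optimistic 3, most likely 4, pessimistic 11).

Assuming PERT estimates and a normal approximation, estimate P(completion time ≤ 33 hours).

0.288

te_Sample prep = (8 + 4·9 + 22)/6 = 66/6 = 11; σ²_Sample prep = ((22−8)/6)² = 5.444
te_Run assay = (2 + 4·3 + 4)/6 = 18/6 = 3; σ²_Run assay = ((4−2)/6)² = 0.111
te_Incubation = (11 + 4·12 + 13)/6 = 72/6 = 12; σ²_Incubation = ((13−11)/6)² = 0.111
te_Imaging = (3 + 4·5 + 7)/6 = 30/6 = 5; σ²_Imaging = ((7−3)/6)² = 0.444
te_Data extraction = (4 + 4·5 + 18)/6 = 42/6 = 7; σ²_Data extraction = ((18−4)/6)² = 5.444
te_Statistical analysis = (3 + 4·4 + 11)/6 = 30/6 = 5; σ²_Statistical analysis = ((11−3)/6)² = 1.778

Forward pass:
ES_Sample prep = 0; EF_Sample prep = 11
ES_Run assay = 0; EF_Run assay = 3
ES_Incubation = max(EF_Sample prep=11, EF_Run assay=3) = 11; EF_Incubation = 11+12 = 23
ES_Imaging = 11; EF_Imaging = 11+5 = 16
ES_Data extraction = 23; EF_Data extraction = 23+7 = 30
ES_Statistical analysis = max(EF_Run assay=3, EF_Imaging=16, EF_Data extraction=30) = 30; EF_Statistical analysis = 30+5 = 35
Expected project duration μ = 35 hours. Critical path: Sample prep → Incubation → Data extraction → Statistical analysis.

Variance along critical path = 5.444 + 0.111 + 5.444 + 1.778 = 12.778; σ = √12.778 = 3.575 hours.
Z = (33 − 35) / 3.575 = -0.560
P(T ≤ 33) = Φ(-0.560) ≈ 0.288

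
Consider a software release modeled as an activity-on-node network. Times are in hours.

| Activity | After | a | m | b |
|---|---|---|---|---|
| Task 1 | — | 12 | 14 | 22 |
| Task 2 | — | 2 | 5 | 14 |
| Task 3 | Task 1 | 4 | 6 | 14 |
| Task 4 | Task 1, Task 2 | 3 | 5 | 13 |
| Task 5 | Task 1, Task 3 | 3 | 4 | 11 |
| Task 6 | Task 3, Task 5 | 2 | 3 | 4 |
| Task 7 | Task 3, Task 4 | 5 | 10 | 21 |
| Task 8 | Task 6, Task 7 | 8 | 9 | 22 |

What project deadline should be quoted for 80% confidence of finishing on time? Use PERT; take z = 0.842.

te_Task 1 = (12 + 4·14 + 22)/6 = 90/6 = 15; σ²_Task 1 = ((22−12)/6)² = 2.778
te_Task 2 = (2 + 4·5 + 14)/6 = 36/6 = 6; σ²_Task 2 = ((14−2)/6)² = 4.000
te_Task 3 = (4 + 4·6 + 14)/6 = 42/6 = 7; σ²_Task 3 = ((14−4)/6)² = 2.778
te_Task 4 = (3 + 4·5 + 13)/6 = 36/6 = 6; σ²_Task 4 = ((13−3)/6)² = 2.778
te_Task 5 = (3 + 4·4 + 11)/6 = 30/6 = 5; σ²_Task 5 = ((11−3)/6)² = 1.778
te_Task 6 = (2 + 4·3 + 4)/6 = 18/6 = 3; σ²_Task 6 = ((4−2)/6)² = 0.111
te_Task 7 = (5 + 4·10 + 21)/6 = 66/6 = 11; σ²_Task 7 = ((21−5)/6)² = 7.111
te_Task 8 = (8 + 4·9 + 22)/6 = 66/6 = 11; σ²_Task 8 = ((22−8)/6)² = 5.444

Forward pass:
ES_Task 1 = 0; EF_Task 1 = 15
ES_Task 2 = 0; EF_Task 2 = 6
ES_Task 3 = 15; EF_Task 3 = 15+7 = 22
ES_Task 4 = max(EF_Task 1=15, EF_Task 2=6) = 15; EF_Task 4 = 15+6 = 21
ES_Task 5 = max(EF_Task 1=15, EF_Task 3=22) = 22; EF_Task 5 = 22+5 = 27
ES_Task 6 = max(EF_Task 3=22, EF_Task 5=27) = 27; EF_Task 6 = 27+3 = 30
ES_Task 7 = max(EF_Task 3=22, EF_Task 4=21) = 22; EF_Task 7 = 22+11 = 33
ES_Task 8 = max(EF_Task 6=30, EF_Task 7=33) = 33; EF_Task 8 = 33+11 = 44
Expected project duration μ = 44 hours. Critical path: Task 1 → Task 3 → Task 7 → Task 8.

Variance along critical path = 2.778 + 2.778 + 7.111 + 5.444 = 18.111; σ = 4.256 hours.
D = μ + z·σ = 44 + 0.842·4.256 = 47.6 hours

47.6 hours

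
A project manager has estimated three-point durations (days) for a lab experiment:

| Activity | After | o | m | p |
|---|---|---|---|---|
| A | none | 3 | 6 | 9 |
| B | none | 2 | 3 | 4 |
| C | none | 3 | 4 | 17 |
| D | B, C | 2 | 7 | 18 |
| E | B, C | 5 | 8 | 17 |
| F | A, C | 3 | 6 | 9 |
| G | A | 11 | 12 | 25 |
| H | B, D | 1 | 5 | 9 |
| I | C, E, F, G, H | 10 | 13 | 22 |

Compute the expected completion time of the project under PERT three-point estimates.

te_A = (3 + 4·6 + 9)/6 = 36/6 = 6
te_B = (2 + 4·3 + 4)/6 = 18/6 = 3
te_C = (3 + 4·4 + 17)/6 = 36/6 = 6
te_D = (2 + 4·7 + 18)/6 = 48/6 = 8
te_E = (5 + 4·8 + 17)/6 = 54/6 = 9
te_F = (3 + 4·6 + 9)/6 = 36/6 = 6
te_G = (11 + 4·12 + 25)/6 = 84/6 = 14
te_H = (1 + 4·5 + 9)/6 = 30/6 = 5
te_I = (10 + 4·13 + 22)/6 = 84/6 = 14

Forward pass:
ES_A = 0; EF_A = 6
ES_B = 0; EF_B = 3
ES_C = 0; EF_C = 6
ES_D = max(EF_B=3, EF_C=6) = 6; EF_D = 6+8 = 14
ES_E = max(EF_B=3, EF_C=6) = 6; EF_E = 6+9 = 15
ES_F = max(EF_A=6, EF_C=6) = 6; EF_F = 6+6 = 12
ES_G = 6; EF_G = 6+14 = 20
ES_H = max(EF_B=3, EF_D=14) = 14; EF_H = 14+5 = 19
ES_I = max(EF_C=6, EF_E=15, EF_F=12, EF_G=20, EF_H=19) = 20; EF_I = 20+14 = 34
Expected project duration μ = 34 days. Critical path: A → G → I.

34 days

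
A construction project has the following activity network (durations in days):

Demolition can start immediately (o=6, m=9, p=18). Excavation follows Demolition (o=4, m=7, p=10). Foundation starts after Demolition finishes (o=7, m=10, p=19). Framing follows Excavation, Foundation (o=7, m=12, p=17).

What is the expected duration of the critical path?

te_Demolition = (6 + 4·9 + 18)/6 = 60/6 = 10
te_Excavation = (4 + 4·7 + 10)/6 = 42/6 = 7
te_Foundation = (7 + 4·10 + 19)/6 = 66/6 = 11
te_Framing = (7 + 4·12 + 17)/6 = 72/6 = 12

Forward pass:
ES_Demolition = 0; EF_Demolition = 10
ES_Excavation = 10; EF_Excavation = 10+7 = 17
ES_Foundation = 10; EF_Foundation = 10+11 = 21
ES_Framing = max(EF_Excavation=17, EF_Foundation=21) = 21; EF_Framing = 21+12 = 33
Expected project duration μ = 33 days. Critical path: Demolition → Foundation → Framing.

33 days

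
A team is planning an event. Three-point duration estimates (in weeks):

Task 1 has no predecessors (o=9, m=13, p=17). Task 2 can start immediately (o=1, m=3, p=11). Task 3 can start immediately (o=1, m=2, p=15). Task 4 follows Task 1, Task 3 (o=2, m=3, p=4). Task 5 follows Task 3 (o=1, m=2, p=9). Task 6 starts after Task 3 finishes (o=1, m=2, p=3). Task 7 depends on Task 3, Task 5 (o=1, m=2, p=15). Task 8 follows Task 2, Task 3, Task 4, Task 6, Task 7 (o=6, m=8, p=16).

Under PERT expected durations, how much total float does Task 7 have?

5 weeks

te_Task 1 = (9 + 4·13 + 17)/6 = 78/6 = 13
te_Task 2 = (1 + 4·3 + 11)/6 = 24/6 = 4
te_Task 3 = (1 + 4·2 + 15)/6 = 24/6 = 4
te_Task 4 = (2 + 4·3 + 4)/6 = 18/6 = 3
te_Task 5 = (1 + 4·2 + 9)/6 = 18/6 = 3
te_Task 6 = (1 + 4·2 + 3)/6 = 12/6 = 2
te_Task 7 = (1 + 4·2 + 15)/6 = 24/6 = 4
te_Task 8 = (6 + 4·8 + 16)/6 = 54/6 = 9

Forward pass:
ES_Task 1 = 0; EF_Task 1 = 13
ES_Task 2 = 0; EF_Task 2 = 4
ES_Task 3 = 0; EF_Task 3 = 4
ES_Task 4 = max(EF_Task 1=13, EF_Task 3=4) = 13; EF_Task 4 = 13+3 = 16
ES_Task 5 = 4; EF_Task 5 = 4+3 = 7
ES_Task 6 = 4; EF_Task 6 = 4+2 = 6
ES_Task 7 = max(EF_Task 3=4, EF_Task 5=7) = 7; EF_Task 7 = 7+4 = 11
ES_Task 8 = max(EF_Task 2=4, EF_Task 3=4, EF_Task 4=16, EF_Task 6=6, EF_Task 7=11) = 16; EF_Task 8 = 16+9 = 25
Expected project duration μ = 25 weeks. Critical path: Task 1 → Task 4 → Task 8.

Backward pass:
LF_Task 8 = 25; LS_Task 8 = 25−9 = 16
LF_Task 7 = LS_Task 8 = 16; LS_Task 7 = 16−4 = 12
LF_Task 6 = LS_Task 8 = 16; LS_Task 6 = 16−2 = 14
LF_Task 5 = LS_Task 7 = 12; LS_Task 5 = 12−3 = 9
LF_Task 4 = LS_Task 8 = 16; LS_Task 4 = 16−3 = 13
LF_Task 3 = min(LS_Task 4=13, LS_Task 5=9, LS_Task 6=14, LS_Task 7=12, LS_Task 8=16) = 9; LS_Task 3 = 9−4 = 5
LF_Task 2 = LS_Task 8 = 16; LS_Task 2 = 16−4 = 12
LF_Task 1 = LS_Task 4 = 13; LS_Task 1 = 13−13 = 0
Slack_Task 7 = LS_Task 7 − ES_Task 7 = 12 − 7 = 5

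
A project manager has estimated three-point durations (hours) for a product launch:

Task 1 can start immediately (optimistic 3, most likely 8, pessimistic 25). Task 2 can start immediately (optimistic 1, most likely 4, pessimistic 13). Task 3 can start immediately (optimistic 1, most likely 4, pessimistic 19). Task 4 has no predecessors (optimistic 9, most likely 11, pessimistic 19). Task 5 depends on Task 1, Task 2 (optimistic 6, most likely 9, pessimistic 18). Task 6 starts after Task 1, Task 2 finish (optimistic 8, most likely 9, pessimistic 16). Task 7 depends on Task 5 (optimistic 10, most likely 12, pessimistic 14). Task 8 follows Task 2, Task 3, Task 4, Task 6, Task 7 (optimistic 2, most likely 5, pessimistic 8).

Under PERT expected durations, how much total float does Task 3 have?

te_Task 1 = (3 + 4·8 + 25)/6 = 60/6 = 10
te_Task 2 = (1 + 4·4 + 13)/6 = 30/6 = 5
te_Task 3 = (1 + 4·4 + 19)/6 = 36/6 = 6
te_Task 4 = (9 + 4·11 + 19)/6 = 72/6 = 12
te_Task 5 = (6 + 4·9 + 18)/6 = 60/6 = 10
te_Task 6 = (8 + 4·9 + 16)/6 = 60/6 = 10
te_Task 7 = (10 + 4·12 + 14)/6 = 72/6 = 12
te_Task 8 = (2 + 4·5 + 8)/6 = 30/6 = 5

Forward pass:
ES_Task 1 = 0; EF_Task 1 = 10
ES_Task 2 = 0; EF_Task 2 = 5
ES_Task 3 = 0; EF_Task 3 = 6
ES_Task 4 = 0; EF_Task 4 = 12
ES_Task 5 = max(EF_Task 1=10, EF_Task 2=5) = 10; EF_Task 5 = 10+10 = 20
ES_Task 6 = max(EF_Task 1=10, EF_Task 2=5) = 10; EF_Task 6 = 10+10 = 20
ES_Task 7 = 20; EF_Task 7 = 20+12 = 32
ES_Task 8 = max(EF_Task 2=5, EF_Task 3=6, EF_Task 4=12, EF_Task 6=20, EF_Task 7=32) = 32; EF_Task 8 = 32+5 = 37
Expected project duration μ = 37 hours. Critical path: Task 1 → Task 5 → Task 7 → Task 8.

Backward pass:
LF_Task 8 = 37; LS_Task 8 = 37−5 = 32
LF_Task 7 = LS_Task 8 = 32; LS_Task 7 = 32−12 = 20
LF_Task 6 = LS_Task 8 = 32; LS_Task 6 = 32−10 = 22
LF_Task 5 = LS_Task 7 = 20; LS_Task 5 = 20−10 = 10
LF_Task 4 = LS_Task 8 = 32; LS_Task 4 = 32−12 = 20
LF_Task 3 = LS_Task 8 = 32; LS_Task 3 = 32−6 = 26
LF_Task 2 = min(LS_Task 5=10, LS_Task 6=22, LS_Task 8=32) = 10; LS_Task 2 = 10−5 = 5
LF_Task 1 = min(LS_Task 5=10, LS_Task 6=22) = 10; LS_Task 1 = 10−10 = 0
Slack_Task 3 = LS_Task 3 − ES_Task 3 = 26 − 0 = 26

26 hours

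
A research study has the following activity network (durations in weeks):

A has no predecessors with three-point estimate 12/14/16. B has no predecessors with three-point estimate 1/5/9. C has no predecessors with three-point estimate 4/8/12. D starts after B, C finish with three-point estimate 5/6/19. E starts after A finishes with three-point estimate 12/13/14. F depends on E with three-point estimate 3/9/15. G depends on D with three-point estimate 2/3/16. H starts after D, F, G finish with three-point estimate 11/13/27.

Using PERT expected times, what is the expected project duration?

51 weeks

te_A = (12 + 4·14 + 16)/6 = 84/6 = 14
te_B = (1 + 4·5 + 9)/6 = 30/6 = 5
te_C = (4 + 4·8 + 12)/6 = 48/6 = 8
te_D = (5 + 4·6 + 19)/6 = 48/6 = 8
te_E = (12 + 4·13 + 14)/6 = 78/6 = 13
te_F = (3 + 4·9 + 15)/6 = 54/6 = 9
te_G = (2 + 4·3 + 16)/6 = 30/6 = 5
te_H = (11 + 4·13 + 27)/6 = 90/6 = 15

Forward pass:
ES_A = 0; EF_A = 14
ES_B = 0; EF_B = 5
ES_C = 0; EF_C = 8
ES_D = max(EF_B=5, EF_C=8) = 8; EF_D = 8+8 = 16
ES_E = 14; EF_E = 14+13 = 27
ES_F = 27; EF_F = 27+9 = 36
ES_G = 16; EF_G = 16+5 = 21
ES_H = max(EF_D=16, EF_F=36, EF_G=21) = 36; EF_H = 36+15 = 51
Expected project duration μ = 51 weeks. Critical path: A → E → F → H.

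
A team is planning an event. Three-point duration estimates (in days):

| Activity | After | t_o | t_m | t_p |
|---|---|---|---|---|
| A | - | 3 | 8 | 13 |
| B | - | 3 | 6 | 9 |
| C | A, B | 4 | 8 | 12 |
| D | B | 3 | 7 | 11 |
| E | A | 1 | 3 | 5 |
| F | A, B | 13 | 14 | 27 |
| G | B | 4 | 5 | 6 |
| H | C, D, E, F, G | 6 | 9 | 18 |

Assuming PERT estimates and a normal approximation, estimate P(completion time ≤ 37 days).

0.805

te_A = (3 + 4·8 + 13)/6 = 48/6 = 8; σ²_A = ((13−3)/6)² = 2.778
te_B = (3 + 4·6 + 9)/6 = 36/6 = 6; σ²_B = ((9−3)/6)² = 1.000
te_C = (4 + 4·8 + 12)/6 = 48/6 = 8; σ²_C = ((12−4)/6)² = 1.778
te_D = (3 + 4·7 + 11)/6 = 42/6 = 7; σ²_D = ((11−3)/6)² = 1.778
te_E = (1 + 4·3 + 5)/6 = 18/6 = 3; σ²_E = ((5−1)/6)² = 0.444
te_F = (13 + 4·14 + 27)/6 = 96/6 = 16; σ²_F = ((27−13)/6)² = 5.444
te_G = (4 + 4·5 + 6)/6 = 30/6 = 5; σ²_G = ((6−4)/6)² = 0.111
te_H = (6 + 4·9 + 18)/6 = 60/6 = 10; σ²_H = ((18−6)/6)² = 4.000

Forward pass:
ES_A = 0; EF_A = 8
ES_B = 0; EF_B = 6
ES_C = max(EF_A=8, EF_B=6) = 8; EF_C = 8+8 = 16
ES_D = 6; EF_D = 6+7 = 13
ES_E = 8; EF_E = 8+3 = 11
ES_F = max(EF_A=8, EF_B=6) = 8; EF_F = 8+16 = 24
ES_G = 6; EF_G = 6+5 = 11
ES_H = max(EF_C=16, EF_D=13, EF_E=11, EF_F=24, EF_G=11) = 24; EF_H = 24+10 = 34
Expected project duration μ = 34 days. Critical path: A → F → H.

Variance along critical path = 2.778 + 5.444 + 4.000 = 12.222; σ = √12.222 = 3.496 days.
Z = (37 − 34) / 3.496 = 0.858
P(T ≤ 37) = Φ(0.858) ≈ 0.805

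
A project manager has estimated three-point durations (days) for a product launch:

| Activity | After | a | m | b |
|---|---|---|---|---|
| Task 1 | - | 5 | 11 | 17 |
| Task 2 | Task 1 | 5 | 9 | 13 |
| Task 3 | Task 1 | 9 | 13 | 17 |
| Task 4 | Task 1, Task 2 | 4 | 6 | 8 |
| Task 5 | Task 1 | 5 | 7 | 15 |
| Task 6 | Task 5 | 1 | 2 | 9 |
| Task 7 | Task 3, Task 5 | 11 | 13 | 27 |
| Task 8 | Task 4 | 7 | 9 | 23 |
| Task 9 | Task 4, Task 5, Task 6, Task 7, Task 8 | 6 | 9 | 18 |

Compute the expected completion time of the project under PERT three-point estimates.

te_Task 1 = (5 + 4·11 + 17)/6 = 66/6 = 11
te_Task 2 = (5 + 4·9 + 13)/6 = 54/6 = 9
te_Task 3 = (9 + 4·13 + 17)/6 = 78/6 = 13
te_Task 4 = (4 + 4·6 + 8)/6 = 36/6 = 6
te_Task 5 = (5 + 4·7 + 15)/6 = 48/6 = 8
te_Task 6 = (1 + 4·2 + 9)/6 = 18/6 = 3
te_Task 7 = (11 + 4·13 + 27)/6 = 90/6 = 15
te_Task 8 = (7 + 4·9 + 23)/6 = 66/6 = 11
te_Task 9 = (6 + 4·9 + 18)/6 = 60/6 = 10

Forward pass:
ES_Task 1 = 0; EF_Task 1 = 11
ES_Task 2 = 11; EF_Task 2 = 11+9 = 20
ES_Task 3 = 11; EF_Task 3 = 11+13 = 24
ES_Task 4 = max(EF_Task 1=11, EF_Task 2=20) = 20; EF_Task 4 = 20+6 = 26
ES_Task 5 = 11; EF_Task 5 = 11+8 = 19
ES_Task 6 = 19; EF_Task 6 = 19+3 = 22
ES_Task 7 = max(EF_Task 3=24, EF_Task 5=19) = 24; EF_Task 7 = 24+15 = 39
ES_Task 8 = 26; EF_Task 8 = 26+11 = 37
ES_Task 9 = max(EF_Task 4=26, EF_Task 5=19, EF_Task 6=22, EF_Task 7=39, EF_Task 8=37) = 39; EF_Task 9 = 39+10 = 49
Expected project duration μ = 49 days. Critical path: Task 1 → Task 3 → Task 7 → Task 9.

49 days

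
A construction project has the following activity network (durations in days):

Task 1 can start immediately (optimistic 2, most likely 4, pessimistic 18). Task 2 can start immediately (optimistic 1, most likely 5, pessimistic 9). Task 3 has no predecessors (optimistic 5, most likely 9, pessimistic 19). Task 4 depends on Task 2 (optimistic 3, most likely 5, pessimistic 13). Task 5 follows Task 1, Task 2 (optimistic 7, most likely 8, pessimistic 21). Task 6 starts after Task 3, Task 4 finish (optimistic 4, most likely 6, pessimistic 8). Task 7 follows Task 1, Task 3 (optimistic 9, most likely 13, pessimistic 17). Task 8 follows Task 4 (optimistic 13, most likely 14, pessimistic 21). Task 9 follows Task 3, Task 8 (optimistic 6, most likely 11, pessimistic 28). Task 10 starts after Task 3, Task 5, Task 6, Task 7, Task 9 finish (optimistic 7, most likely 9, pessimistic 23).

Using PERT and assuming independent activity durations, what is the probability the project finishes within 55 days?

0.833

te_Task 1 = (2 + 4·4 + 18)/6 = 36/6 = 6; σ²_Task 1 = ((18−2)/6)² = 7.111
te_Task 2 = (1 + 4·5 + 9)/6 = 30/6 = 5; σ²_Task 2 = ((9−1)/6)² = 1.778
te_Task 3 = (5 + 4·9 + 19)/6 = 60/6 = 10; σ²_Task 3 = ((19−5)/6)² = 5.444
te_Task 4 = (3 + 4·5 + 13)/6 = 36/6 = 6; σ²_Task 4 = ((13−3)/6)² = 2.778
te_Task 5 = (7 + 4·8 + 21)/6 = 60/6 = 10; σ²_Task 5 = ((21−7)/6)² = 5.444
te_Task 6 = (4 + 4·6 + 8)/6 = 36/6 = 6; σ²_Task 6 = ((8−4)/6)² = 0.444
te_Task 7 = (9 + 4·13 + 17)/6 = 78/6 = 13; σ²_Task 7 = ((17−9)/6)² = 1.778
te_Task 8 = (13 + 4·14 + 21)/6 = 90/6 = 15; σ²_Task 8 = ((21−13)/6)² = 1.778
te_Task 9 = (6 + 4·11 + 28)/6 = 78/6 = 13; σ²_Task 9 = ((28−6)/6)² = 13.444
te_Task 10 = (7 + 4·9 + 23)/6 = 66/6 = 11; σ²_Task 10 = ((23−7)/6)² = 7.111

Forward pass:
ES_Task 1 = 0; EF_Task 1 = 6
ES_Task 2 = 0; EF_Task 2 = 5
ES_Task 3 = 0; EF_Task 3 = 10
ES_Task 4 = 5; EF_Task 4 = 5+6 = 11
ES_Task 5 = max(EF_Task 1=6, EF_Task 2=5) = 6; EF_Task 5 = 6+10 = 16
ES_Task 6 = max(EF_Task 3=10, EF_Task 4=11) = 11; EF_Task 6 = 11+6 = 17
ES_Task 7 = max(EF_Task 1=6, EF_Task 3=10) = 10; EF_Task 7 = 10+13 = 23
ES_Task 8 = 11; EF_Task 8 = 11+15 = 26
ES_Task 9 = max(EF_Task 3=10, EF_Task 8=26) = 26; EF_Task 9 = 26+13 = 39
ES_Task 10 = max(EF_Task 3=10, EF_Task 5=16, EF_Task 6=17, EF_Task 7=23, EF_Task 9=39) = 39; EF_Task 10 = 39+11 = 50
Expected project duration μ = 50 days. Critical path: Task 2 → Task 4 → Task 8 → Task 9 → Task 10.

Variance along critical path = 1.778 + 2.778 + 1.778 + 13.444 + 7.111 = 26.889; σ = √26.889 = 5.185 days.
Z = (55 − 50) / 5.185 = 0.964
P(T ≤ 55) = Φ(0.964) ≈ 0.833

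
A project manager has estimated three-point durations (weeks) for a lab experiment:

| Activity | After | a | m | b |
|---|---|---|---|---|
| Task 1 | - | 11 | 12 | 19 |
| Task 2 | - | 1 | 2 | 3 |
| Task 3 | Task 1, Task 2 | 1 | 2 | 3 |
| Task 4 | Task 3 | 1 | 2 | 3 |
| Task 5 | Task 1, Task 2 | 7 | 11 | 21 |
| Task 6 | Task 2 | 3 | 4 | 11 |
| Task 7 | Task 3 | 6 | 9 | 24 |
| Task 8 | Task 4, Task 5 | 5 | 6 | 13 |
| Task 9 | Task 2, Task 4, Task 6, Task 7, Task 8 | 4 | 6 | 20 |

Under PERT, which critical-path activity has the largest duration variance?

Task 9

te_Task 1 = (11 + 4·12 + 19)/6 = 78/6 = 13; σ²_Task 1 = ((19−11)/6)² = 1.778
te_Task 2 = (1 + 4·2 + 3)/6 = 12/6 = 2; σ²_Task 2 = ((3−1)/6)² = 0.111
te_Task 3 = (1 + 4·2 + 3)/6 = 12/6 = 2; σ²_Task 3 = ((3−1)/6)² = 0.111
te_Task 4 = (1 + 4·2 + 3)/6 = 12/6 = 2; σ²_Task 4 = ((3−1)/6)² = 0.111
te_Task 5 = (7 + 4·11 + 21)/6 = 72/6 = 12; σ²_Task 5 = ((21−7)/6)² = 5.444
te_Task 6 = (3 + 4·4 + 11)/6 = 30/6 = 5; σ²_Task 6 = ((11−3)/6)² = 1.778
te_Task 7 = (6 + 4·9 + 24)/6 = 66/6 = 11; σ²_Task 7 = ((24−6)/6)² = 9.000
te_Task 8 = (5 + 4·6 + 13)/6 = 42/6 = 7; σ²_Task 8 = ((13−5)/6)² = 1.778
te_Task 9 = (4 + 4·6 + 20)/6 = 48/6 = 8; σ²_Task 9 = ((20−4)/6)² = 7.111

Forward pass:
ES_Task 1 = 0; EF_Task 1 = 13
ES_Task 2 = 0; EF_Task 2 = 2
ES_Task 3 = max(EF_Task 1=13, EF_Task 2=2) = 13; EF_Task 3 = 13+2 = 15
ES_Task 4 = 15; EF_Task 4 = 15+2 = 17
ES_Task 5 = max(EF_Task 1=13, EF_Task 2=2) = 13; EF_Task 5 = 13+12 = 25
ES_Task 6 = 2; EF_Task 6 = 2+5 = 7
ES_Task 7 = 15; EF_Task 7 = 15+11 = 26
ES_Task 8 = max(EF_Task 4=17, EF_Task 5=25) = 25; EF_Task 8 = 25+7 = 32
ES_Task 9 = max(EF_Task 2=2, EF_Task 4=17, EF_Task 6=7, EF_Task 7=26, EF_Task 8=32) = 32; EF_Task 9 = 32+8 = 40
Expected project duration μ = 40 weeks. Critical path: Task 1 → Task 5 → Task 8 → Task 9.

Variances on critical path: σ²_Task 1=1.778, σ²_Task 5=5.444, σ²_Task 8=1.778, σ²_Task 9=7.111.
Largest is σ²_Task 9 = 7.111.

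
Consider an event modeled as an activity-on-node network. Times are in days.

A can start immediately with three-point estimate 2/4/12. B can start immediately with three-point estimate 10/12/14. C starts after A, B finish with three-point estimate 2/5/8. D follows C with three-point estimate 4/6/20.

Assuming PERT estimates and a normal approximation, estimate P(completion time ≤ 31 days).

te_A = (2 + 4·4 + 12)/6 = 30/6 = 5; σ²_A = ((12−2)/6)² = 2.778
te_B = (10 + 4·12 + 14)/6 = 72/6 = 12; σ²_B = ((14−10)/6)² = 0.444
te_C = (2 + 4·5 + 8)/6 = 30/6 = 5; σ²_C = ((8−2)/6)² = 1.000
te_D = (4 + 4·6 + 20)/6 = 48/6 = 8; σ²_D = ((20−4)/6)² = 7.111

Forward pass:
ES_A = 0; EF_A = 5
ES_B = 0; EF_B = 12
ES_C = max(EF_A=5, EF_B=12) = 12; EF_C = 12+5 = 17
ES_D = 17; EF_D = 17+8 = 25
Expected project duration μ = 25 days. Critical path: B → C → D.

Variance along critical path = 0.444 + 1.000 + 7.111 = 8.556; σ = √8.556 = 2.925 days.
Z = (31 − 25) / 2.925 = 2.051
P(T ≤ 31) = Φ(2.051) ≈ 0.980

0.980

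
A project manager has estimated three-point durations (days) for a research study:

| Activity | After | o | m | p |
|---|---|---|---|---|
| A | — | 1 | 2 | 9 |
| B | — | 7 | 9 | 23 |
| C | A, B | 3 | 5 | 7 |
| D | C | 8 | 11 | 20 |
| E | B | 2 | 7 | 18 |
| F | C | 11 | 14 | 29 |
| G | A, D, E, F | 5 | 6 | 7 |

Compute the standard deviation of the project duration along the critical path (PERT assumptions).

4.08 days

te_A = (1 + 4·2 + 9)/6 = 18/6 = 3; σ²_A = ((9−1)/6)² = 1.778
te_B = (7 + 4·9 + 23)/6 = 66/6 = 11; σ²_B = ((23−7)/6)² = 7.111
te_C = (3 + 4·5 + 7)/6 = 30/6 = 5; σ²_C = ((7−3)/6)² = 0.444
te_D = (8 + 4·11 + 20)/6 = 72/6 = 12; σ²_D = ((20−8)/6)² = 4.000
te_E = (2 + 4·7 + 18)/6 = 48/6 = 8; σ²_E = ((18−2)/6)² = 7.111
te_F = (11 + 4·14 + 29)/6 = 96/6 = 16; σ²_F = ((29−11)/6)² = 9.000
te_G = (5 + 4·6 + 7)/6 = 36/6 = 6; σ²_G = ((7−5)/6)² = 0.111

Forward pass:
ES_A = 0; EF_A = 3
ES_B = 0; EF_B = 11
ES_C = max(EF_A=3, EF_B=11) = 11; EF_C = 11+5 = 16
ES_D = 16; EF_D = 16+12 = 28
ES_E = 11; EF_E = 11+8 = 19
ES_F = 16; EF_F = 16+16 = 32
ES_G = max(EF_A=3, EF_D=28, EF_E=19, EF_F=32) = 32; EF_G = 32+6 = 38
Expected project duration μ = 38 days. Critical path: B → C → F → G.

Variance along critical path = 7.111 + 0.444 + 9.000 + 0.111 = 16.667
σ = √16.667 = 4.082 days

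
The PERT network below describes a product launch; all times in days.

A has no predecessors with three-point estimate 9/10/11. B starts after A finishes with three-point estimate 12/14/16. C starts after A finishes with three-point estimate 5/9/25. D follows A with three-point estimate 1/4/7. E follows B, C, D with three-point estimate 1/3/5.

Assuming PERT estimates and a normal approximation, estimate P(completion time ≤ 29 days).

0.977

te_A = (9 + 4·10 + 11)/6 = 60/6 = 10; σ²_A = ((11−9)/6)² = 0.111
te_B = (12 + 4·14 + 16)/6 = 84/6 = 14; σ²_B = ((16−12)/6)² = 0.444
te_C = (5 + 4·9 + 25)/6 = 66/6 = 11; σ²_C = ((25−5)/6)² = 11.111
te_D = (1 + 4·4 + 7)/6 = 24/6 = 4; σ²_D = ((7−1)/6)² = 1.000
te_E = (1 + 4·3 + 5)/6 = 18/6 = 3; σ²_E = ((5−1)/6)² = 0.444

Forward pass:
ES_A = 0; EF_A = 10
ES_B = 10; EF_B = 10+14 = 24
ES_C = 10; EF_C = 10+11 = 21
ES_D = 10; EF_D = 10+4 = 14
ES_E = max(EF_B=24, EF_C=21, EF_D=14) = 24; EF_E = 24+3 = 27
Expected project duration μ = 27 days. Critical path: A → B → E.

Variance along critical path = 0.111 + 0.444 + 0.444 = 1.000; σ = √1.000 = 1.000 days.
Z = (29 − 27) / 1.000 = 2.000
P(T ≤ 29) = Φ(2.000) ≈ 0.977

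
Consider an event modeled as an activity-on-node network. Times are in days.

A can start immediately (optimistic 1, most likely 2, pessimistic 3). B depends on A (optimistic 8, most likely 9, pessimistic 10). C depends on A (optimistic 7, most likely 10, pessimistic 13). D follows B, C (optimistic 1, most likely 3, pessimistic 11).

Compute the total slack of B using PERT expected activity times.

te_A = (1 + 4·2 + 3)/6 = 12/6 = 2
te_B = (8 + 4·9 + 10)/6 = 54/6 = 9
te_C = (7 + 4·10 + 13)/6 = 60/6 = 10
te_D = (1 + 4·3 + 11)/6 = 24/6 = 4

Forward pass:
ES_A = 0; EF_A = 2
ES_B = 2; EF_B = 2+9 = 11
ES_C = 2; EF_C = 2+10 = 12
ES_D = max(EF_B=11, EF_C=12) = 12; EF_D = 12+4 = 16
Expected project duration μ = 16 days. Critical path: A → C → D.

Backward pass:
LF_D = 16; LS_D = 16−4 = 12
LF_C = LS_D = 12; LS_C = 12−10 = 2
LF_B = LS_D = 12; LS_B = 12−9 = 3
LF_A = min(LS_B=3, LS_C=2) = 2; LS_A = 2−2 = 0
Slack_B = LS_B − ES_B = 3 − 2 = 1

1 days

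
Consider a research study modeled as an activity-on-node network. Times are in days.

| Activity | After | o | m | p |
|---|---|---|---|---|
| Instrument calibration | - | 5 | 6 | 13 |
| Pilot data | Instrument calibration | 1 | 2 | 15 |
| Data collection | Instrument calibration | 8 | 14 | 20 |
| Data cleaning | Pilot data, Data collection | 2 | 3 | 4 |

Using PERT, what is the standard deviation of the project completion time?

te_Instrument calibration = (5 + 4·6 + 13)/6 = 42/6 = 7; σ²_Instrument calibration = ((13−5)/6)² = 1.778
te_Pilot data = (1 + 4·2 + 15)/6 = 24/6 = 4; σ²_Pilot data = ((15−1)/6)² = 5.444
te_Data collection = (8 + 4·14 + 20)/6 = 84/6 = 14; σ²_Data collection = ((20−8)/6)² = 4.000
te_Data cleaning = (2 + 4·3 + 4)/6 = 18/6 = 3; σ²_Data cleaning = ((4−2)/6)² = 0.111

Forward pass:
ES_Instrument calibration = 0; EF_Instrument calibration = 7
ES_Pilot data = 7; EF_Pilot data = 7+4 = 11
ES_Data collection = 7; EF_Data collection = 7+14 = 21
ES_Data cleaning = max(EF_Pilot data=11, EF_Data collection=21) = 21; EF_Data cleaning = 21+3 = 24
Expected project duration μ = 24 days. Critical path: Instrument calibration → Data collection → Data cleaning.

Variance along critical path = 1.778 + 4.000 + 0.111 = 5.889
σ = √5.889 = 2.427 days

2.43 days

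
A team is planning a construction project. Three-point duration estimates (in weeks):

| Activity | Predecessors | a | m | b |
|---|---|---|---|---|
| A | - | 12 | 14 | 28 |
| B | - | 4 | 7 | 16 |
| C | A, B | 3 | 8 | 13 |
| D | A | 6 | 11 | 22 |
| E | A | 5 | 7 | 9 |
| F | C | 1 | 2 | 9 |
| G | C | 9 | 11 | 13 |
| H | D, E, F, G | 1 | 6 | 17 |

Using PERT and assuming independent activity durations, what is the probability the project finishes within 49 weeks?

te_A = (12 + 4·14 + 28)/6 = 96/6 = 16; σ²_A = ((28−12)/6)² = 7.111
te_B = (4 + 4·7 + 16)/6 = 48/6 = 8; σ²_B = ((16−4)/6)² = 4.000
te_C = (3 + 4·8 + 13)/6 = 48/6 = 8; σ²_C = ((13−3)/6)² = 2.778
te_D = (6 + 4·11 + 22)/6 = 72/6 = 12; σ²_D = ((22−6)/6)² = 7.111
te_E = (5 + 4·7 + 9)/6 = 42/6 = 7; σ²_E = ((9−5)/6)² = 0.444
te_F = (1 + 4·2 + 9)/6 = 18/6 = 3; σ²_F = ((9−1)/6)² = 1.778
te_G = (9 + 4·11 + 13)/6 = 66/6 = 11; σ²_G = ((13−9)/6)² = 0.444
te_H = (1 + 4·6 + 17)/6 = 42/6 = 7; σ²_H = ((17−1)/6)² = 7.111

Forward pass:
ES_A = 0; EF_A = 16
ES_B = 0; EF_B = 8
ES_C = max(EF_A=16, EF_B=8) = 16; EF_C = 16+8 = 24
ES_D = 16; EF_D = 16+12 = 28
ES_E = 16; EF_E = 16+7 = 23
ES_F = 24; EF_F = 24+3 = 27
ES_G = 24; EF_G = 24+11 = 35
ES_H = max(EF_D=28, EF_E=23, EF_F=27, EF_G=35) = 35; EF_H = 35+7 = 42
Expected project duration μ = 42 weeks. Critical path: A → C → G → H.

Variance along critical path = 7.111 + 2.778 + 0.444 + 7.111 = 17.444; σ = √17.444 = 4.177 weeks.
Z = (49 − 42) / 4.177 = 1.676
P(T ≤ 49) = Φ(1.676) ≈ 0.953

0.953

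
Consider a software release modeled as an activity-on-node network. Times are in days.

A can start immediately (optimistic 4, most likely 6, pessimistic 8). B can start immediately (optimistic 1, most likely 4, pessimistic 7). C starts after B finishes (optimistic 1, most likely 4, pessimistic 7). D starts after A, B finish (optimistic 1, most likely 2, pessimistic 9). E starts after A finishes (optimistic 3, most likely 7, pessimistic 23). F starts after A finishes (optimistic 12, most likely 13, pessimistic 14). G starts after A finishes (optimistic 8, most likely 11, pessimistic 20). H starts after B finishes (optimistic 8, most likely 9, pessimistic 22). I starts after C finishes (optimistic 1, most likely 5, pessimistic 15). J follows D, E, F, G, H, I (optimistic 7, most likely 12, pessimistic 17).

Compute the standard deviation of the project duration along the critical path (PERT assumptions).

1.83 days

te_A = (4 + 4·6 + 8)/6 = 36/6 = 6; σ²_A = ((8−4)/6)² = 0.444
te_B = (1 + 4·4 + 7)/6 = 24/6 = 4; σ²_B = ((7−1)/6)² = 1.000
te_C = (1 + 4·4 + 7)/6 = 24/6 = 4; σ²_C = ((7−1)/6)² = 1.000
te_D = (1 + 4·2 + 9)/6 = 18/6 = 3; σ²_D = ((9−1)/6)² = 1.778
te_E = (3 + 4·7 + 23)/6 = 54/6 = 9; σ²_E = ((23−3)/6)² = 11.111
te_F = (12 + 4·13 + 14)/6 = 78/6 = 13; σ²_F = ((14−12)/6)² = 0.111
te_G = (8 + 4·11 + 20)/6 = 72/6 = 12; σ²_G = ((20−8)/6)² = 4.000
te_H = (8 + 4·9 + 22)/6 = 66/6 = 11; σ²_H = ((22−8)/6)² = 5.444
te_I = (1 + 4·5 + 15)/6 = 36/6 = 6; σ²_I = ((15−1)/6)² = 5.444
te_J = (7 + 4·12 + 17)/6 = 72/6 = 12; σ²_J = ((17−7)/6)² = 2.778

Forward pass:
ES_A = 0; EF_A = 6
ES_B = 0; EF_B = 4
ES_C = 4; EF_C = 4+4 = 8
ES_D = max(EF_A=6, EF_B=4) = 6; EF_D = 6+3 = 9
ES_E = 6; EF_E = 6+9 = 15
ES_F = 6; EF_F = 6+13 = 19
ES_G = 6; EF_G = 6+12 = 18
ES_H = 4; EF_H = 4+11 = 15
ES_I = 8; EF_I = 8+6 = 14
ES_J = max(EF_D=9, EF_E=15, EF_F=19, EF_G=18, EF_H=15, EF_I=14) = 19; EF_J = 19+12 = 31
Expected project duration μ = 31 days. Critical path: A → F → J.

Variance along critical path = 0.444 + 0.111 + 2.778 = 3.333
σ = √3.333 = 1.826 days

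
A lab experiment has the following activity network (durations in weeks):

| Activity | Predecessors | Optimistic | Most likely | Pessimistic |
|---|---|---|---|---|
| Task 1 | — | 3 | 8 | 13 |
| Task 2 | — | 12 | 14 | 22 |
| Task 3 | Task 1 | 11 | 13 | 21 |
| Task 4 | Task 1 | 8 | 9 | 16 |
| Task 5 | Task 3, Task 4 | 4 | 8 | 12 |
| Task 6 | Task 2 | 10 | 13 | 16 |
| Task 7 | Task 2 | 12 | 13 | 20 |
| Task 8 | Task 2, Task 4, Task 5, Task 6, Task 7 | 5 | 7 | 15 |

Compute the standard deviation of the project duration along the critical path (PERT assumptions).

3.18 weeks

te_Task 1 = (3 + 4·8 + 13)/6 = 48/6 = 8; σ²_Task 1 = ((13−3)/6)² = 2.778
te_Task 2 = (12 + 4·14 + 22)/6 = 90/6 = 15; σ²_Task 2 = ((22−12)/6)² = 2.778
te_Task 3 = (11 + 4·13 + 21)/6 = 84/6 = 14; σ²_Task 3 = ((21−11)/6)² = 2.778
te_Task 4 = (8 + 4·9 + 16)/6 = 60/6 = 10; σ²_Task 4 = ((16−8)/6)² = 1.778
te_Task 5 = (4 + 4·8 + 12)/6 = 48/6 = 8; σ²_Task 5 = ((12−4)/6)² = 1.778
te_Task 6 = (10 + 4·13 + 16)/6 = 78/6 = 13; σ²_Task 6 = ((16−10)/6)² = 1.000
te_Task 7 = (12 + 4·13 + 20)/6 = 84/6 = 14; σ²_Task 7 = ((20−12)/6)² = 1.778
te_Task 8 = (5 + 4·7 + 15)/6 = 48/6 = 8; σ²_Task 8 = ((15−5)/6)² = 2.778

Forward pass:
ES_Task 1 = 0; EF_Task 1 = 8
ES_Task 2 = 0; EF_Task 2 = 15
ES_Task 3 = 8; EF_Task 3 = 8+14 = 22
ES_Task 4 = 8; EF_Task 4 = 8+10 = 18
ES_Task 5 = max(EF_Task 3=22, EF_Task 4=18) = 22; EF_Task 5 = 22+8 = 30
ES_Task 6 = 15; EF_Task 6 = 15+13 = 28
ES_Task 7 = 15; EF_Task 7 = 15+14 = 29
ES_Task 8 = max(EF_Task 2=15, EF_Task 4=18, EF_Task 5=30, EF_Task 6=28, EF_Task 7=29) = 30; EF_Task 8 = 30+8 = 38
Expected project duration μ = 38 weeks. Critical path: Task 1 → Task 3 → Task 5 → Task 8.

Variance along critical path = 2.778 + 2.778 + 1.778 + 2.778 = 10.111
σ = √10.111 = 3.180 weeks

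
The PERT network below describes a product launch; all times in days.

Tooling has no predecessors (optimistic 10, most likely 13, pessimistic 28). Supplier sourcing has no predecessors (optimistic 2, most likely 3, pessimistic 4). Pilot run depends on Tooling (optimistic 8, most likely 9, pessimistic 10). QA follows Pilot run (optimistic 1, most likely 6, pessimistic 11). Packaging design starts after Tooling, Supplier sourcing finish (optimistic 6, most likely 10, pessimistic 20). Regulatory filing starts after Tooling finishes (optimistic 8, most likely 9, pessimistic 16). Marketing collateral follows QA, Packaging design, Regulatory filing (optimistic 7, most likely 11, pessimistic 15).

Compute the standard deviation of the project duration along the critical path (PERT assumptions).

3.70 days

te_Tooling = (10 + 4·13 + 28)/6 = 90/6 = 15; σ²_Tooling = ((28−10)/6)² = 9.000
te_Supplier sourcing = (2 + 4·3 + 4)/6 = 18/6 = 3; σ²_Supplier sourcing = ((4−2)/6)² = 0.111
te_Pilot run = (8 + 4·9 + 10)/6 = 54/6 = 9; σ²_Pilot run = ((10−8)/6)² = 0.111
te_QA = (1 + 4·6 + 11)/6 = 36/6 = 6; σ²_QA = ((11−1)/6)² = 2.778
te_Packaging design = (6 + 4·10 + 20)/6 = 66/6 = 11; σ²_Packaging design = ((20−6)/6)² = 5.444
te_Regulatory filing = (8 + 4·9 + 16)/6 = 60/6 = 10; σ²_Regulatory filing = ((16−8)/6)² = 1.778
te_Marketing collateral = (7 + 4·11 + 15)/6 = 66/6 = 11; σ²_Marketing collateral = ((15−7)/6)² = 1.778

Forward pass:
ES_Tooling = 0; EF_Tooling = 15
ES_Supplier sourcing = 0; EF_Supplier sourcing = 3
ES_Pilot run = 15; EF_Pilot run = 15+9 = 24
ES_QA = 24; EF_QA = 24+6 = 30
ES_Packaging design = max(EF_Tooling=15, EF_Supplier sourcing=3) = 15; EF_Packaging design = 15+11 = 26
ES_Regulatory filing = 15; EF_Regulatory filing = 15+10 = 25
ES_Marketing collateral = max(EF_QA=30, EF_Packaging design=26, EF_Regulatory filing=25) = 30; EF_Marketing collateral = 30+11 = 41
Expected project duration μ = 41 days. Critical path: Tooling → Pilot run → QA → Marketing collateral.

Variance along critical path = 9.000 + 0.111 + 2.778 + 1.778 = 13.667
σ = √13.667 = 3.697 days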